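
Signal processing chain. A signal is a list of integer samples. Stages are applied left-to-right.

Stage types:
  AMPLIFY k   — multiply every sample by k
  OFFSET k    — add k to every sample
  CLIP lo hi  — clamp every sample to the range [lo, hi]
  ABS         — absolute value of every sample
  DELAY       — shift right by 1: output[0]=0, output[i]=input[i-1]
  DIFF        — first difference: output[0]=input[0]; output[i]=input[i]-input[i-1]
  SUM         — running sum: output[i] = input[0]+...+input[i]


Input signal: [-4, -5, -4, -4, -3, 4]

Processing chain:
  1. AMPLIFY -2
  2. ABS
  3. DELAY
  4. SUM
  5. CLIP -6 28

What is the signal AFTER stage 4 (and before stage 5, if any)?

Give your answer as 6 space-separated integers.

Answer: 0 8 18 26 34 40

Derivation:
Input: [-4, -5, -4, -4, -3, 4]
Stage 1 (AMPLIFY -2): -4*-2=8, -5*-2=10, -4*-2=8, -4*-2=8, -3*-2=6, 4*-2=-8 -> [8, 10, 8, 8, 6, -8]
Stage 2 (ABS): |8|=8, |10|=10, |8|=8, |8|=8, |6|=6, |-8|=8 -> [8, 10, 8, 8, 6, 8]
Stage 3 (DELAY): [0, 8, 10, 8, 8, 6] = [0, 8, 10, 8, 8, 6] -> [0, 8, 10, 8, 8, 6]
Stage 4 (SUM): sum[0..0]=0, sum[0..1]=8, sum[0..2]=18, sum[0..3]=26, sum[0..4]=34, sum[0..5]=40 -> [0, 8, 18, 26, 34, 40]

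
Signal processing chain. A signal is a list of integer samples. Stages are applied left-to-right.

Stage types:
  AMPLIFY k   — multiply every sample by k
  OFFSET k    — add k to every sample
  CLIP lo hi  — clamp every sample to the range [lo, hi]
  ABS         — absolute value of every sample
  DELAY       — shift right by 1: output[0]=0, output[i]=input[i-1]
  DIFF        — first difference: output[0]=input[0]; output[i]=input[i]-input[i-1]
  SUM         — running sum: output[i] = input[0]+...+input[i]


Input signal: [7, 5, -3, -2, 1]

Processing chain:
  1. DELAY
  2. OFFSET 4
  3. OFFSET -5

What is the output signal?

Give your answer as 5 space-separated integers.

Answer: -1 6 4 -4 -3

Derivation:
Input: [7, 5, -3, -2, 1]
Stage 1 (DELAY): [0, 7, 5, -3, -2] = [0, 7, 5, -3, -2] -> [0, 7, 5, -3, -2]
Stage 2 (OFFSET 4): 0+4=4, 7+4=11, 5+4=9, -3+4=1, -2+4=2 -> [4, 11, 9, 1, 2]
Stage 3 (OFFSET -5): 4+-5=-1, 11+-5=6, 9+-5=4, 1+-5=-4, 2+-5=-3 -> [-1, 6, 4, -4, -3]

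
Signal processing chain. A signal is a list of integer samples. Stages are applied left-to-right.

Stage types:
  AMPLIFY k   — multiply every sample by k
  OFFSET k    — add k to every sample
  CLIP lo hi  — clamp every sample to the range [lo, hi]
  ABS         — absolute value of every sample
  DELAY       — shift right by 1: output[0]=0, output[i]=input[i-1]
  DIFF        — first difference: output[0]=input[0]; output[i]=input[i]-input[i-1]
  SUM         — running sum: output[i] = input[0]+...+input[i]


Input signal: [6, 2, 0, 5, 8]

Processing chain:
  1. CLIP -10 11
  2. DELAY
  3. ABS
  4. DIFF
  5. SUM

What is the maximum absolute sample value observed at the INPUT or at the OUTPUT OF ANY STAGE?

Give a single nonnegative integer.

Input: [6, 2, 0, 5, 8] (max |s|=8)
Stage 1 (CLIP -10 11): clip(6,-10,11)=6, clip(2,-10,11)=2, clip(0,-10,11)=0, clip(5,-10,11)=5, clip(8,-10,11)=8 -> [6, 2, 0, 5, 8] (max |s|=8)
Stage 2 (DELAY): [0, 6, 2, 0, 5] = [0, 6, 2, 0, 5] -> [0, 6, 2, 0, 5] (max |s|=6)
Stage 3 (ABS): |0|=0, |6|=6, |2|=2, |0|=0, |5|=5 -> [0, 6, 2, 0, 5] (max |s|=6)
Stage 4 (DIFF): s[0]=0, 6-0=6, 2-6=-4, 0-2=-2, 5-0=5 -> [0, 6, -4, -2, 5] (max |s|=6)
Stage 5 (SUM): sum[0..0]=0, sum[0..1]=6, sum[0..2]=2, sum[0..3]=0, sum[0..4]=5 -> [0, 6, 2, 0, 5] (max |s|=6)
Overall max amplitude: 8

Answer: 8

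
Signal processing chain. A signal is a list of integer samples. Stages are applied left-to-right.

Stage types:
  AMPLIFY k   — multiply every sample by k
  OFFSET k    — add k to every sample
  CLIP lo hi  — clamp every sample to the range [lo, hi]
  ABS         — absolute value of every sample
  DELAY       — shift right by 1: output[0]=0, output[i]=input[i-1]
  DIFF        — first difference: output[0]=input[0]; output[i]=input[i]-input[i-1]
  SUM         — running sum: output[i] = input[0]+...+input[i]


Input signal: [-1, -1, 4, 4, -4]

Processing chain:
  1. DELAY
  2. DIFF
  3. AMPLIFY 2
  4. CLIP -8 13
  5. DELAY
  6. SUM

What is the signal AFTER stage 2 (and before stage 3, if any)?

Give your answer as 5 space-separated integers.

Input: [-1, -1, 4, 4, -4]
Stage 1 (DELAY): [0, -1, -1, 4, 4] = [0, -1, -1, 4, 4] -> [0, -1, -1, 4, 4]
Stage 2 (DIFF): s[0]=0, -1-0=-1, -1--1=0, 4--1=5, 4-4=0 -> [0, -1, 0, 5, 0]

Answer: 0 -1 0 5 0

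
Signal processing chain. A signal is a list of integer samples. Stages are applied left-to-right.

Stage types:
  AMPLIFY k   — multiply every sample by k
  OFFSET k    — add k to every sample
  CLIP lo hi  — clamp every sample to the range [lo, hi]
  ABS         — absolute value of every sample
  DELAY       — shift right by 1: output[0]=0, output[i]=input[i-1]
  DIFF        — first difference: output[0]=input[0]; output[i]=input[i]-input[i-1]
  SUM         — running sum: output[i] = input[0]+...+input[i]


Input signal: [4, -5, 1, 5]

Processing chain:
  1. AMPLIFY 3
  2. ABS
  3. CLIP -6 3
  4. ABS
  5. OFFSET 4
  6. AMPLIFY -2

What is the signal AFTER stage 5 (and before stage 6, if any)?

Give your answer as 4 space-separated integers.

Input: [4, -5, 1, 5]
Stage 1 (AMPLIFY 3): 4*3=12, -5*3=-15, 1*3=3, 5*3=15 -> [12, -15, 3, 15]
Stage 2 (ABS): |12|=12, |-15|=15, |3|=3, |15|=15 -> [12, 15, 3, 15]
Stage 3 (CLIP -6 3): clip(12,-6,3)=3, clip(15,-6,3)=3, clip(3,-6,3)=3, clip(15,-6,3)=3 -> [3, 3, 3, 3]
Stage 4 (ABS): |3|=3, |3|=3, |3|=3, |3|=3 -> [3, 3, 3, 3]
Stage 5 (OFFSET 4): 3+4=7, 3+4=7, 3+4=7, 3+4=7 -> [7, 7, 7, 7]

Answer: 7 7 7 7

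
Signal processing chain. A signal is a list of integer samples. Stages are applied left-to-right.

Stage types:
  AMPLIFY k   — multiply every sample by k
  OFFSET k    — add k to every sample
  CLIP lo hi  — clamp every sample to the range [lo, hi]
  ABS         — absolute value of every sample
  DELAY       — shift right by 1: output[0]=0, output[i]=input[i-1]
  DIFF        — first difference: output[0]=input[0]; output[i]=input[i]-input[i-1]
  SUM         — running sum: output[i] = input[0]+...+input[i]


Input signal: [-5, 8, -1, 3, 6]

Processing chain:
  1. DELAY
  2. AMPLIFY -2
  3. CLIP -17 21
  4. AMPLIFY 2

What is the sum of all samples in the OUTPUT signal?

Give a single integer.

Answer: -20

Derivation:
Input: [-5, 8, -1, 3, 6]
Stage 1 (DELAY): [0, -5, 8, -1, 3] = [0, -5, 8, -1, 3] -> [0, -5, 8, -1, 3]
Stage 2 (AMPLIFY -2): 0*-2=0, -5*-2=10, 8*-2=-16, -1*-2=2, 3*-2=-6 -> [0, 10, -16, 2, -6]
Stage 3 (CLIP -17 21): clip(0,-17,21)=0, clip(10,-17,21)=10, clip(-16,-17,21)=-16, clip(2,-17,21)=2, clip(-6,-17,21)=-6 -> [0, 10, -16, 2, -6]
Stage 4 (AMPLIFY 2): 0*2=0, 10*2=20, -16*2=-32, 2*2=4, -6*2=-12 -> [0, 20, -32, 4, -12]
Output sum: -20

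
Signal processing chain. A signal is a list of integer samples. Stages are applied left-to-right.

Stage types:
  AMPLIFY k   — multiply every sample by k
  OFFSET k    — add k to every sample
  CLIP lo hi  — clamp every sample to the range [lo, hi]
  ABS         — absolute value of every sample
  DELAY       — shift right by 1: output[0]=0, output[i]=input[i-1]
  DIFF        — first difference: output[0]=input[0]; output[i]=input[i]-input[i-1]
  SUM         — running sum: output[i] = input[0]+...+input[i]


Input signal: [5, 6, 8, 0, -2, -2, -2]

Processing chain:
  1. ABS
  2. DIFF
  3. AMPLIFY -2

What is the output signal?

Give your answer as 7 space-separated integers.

Input: [5, 6, 8, 0, -2, -2, -2]
Stage 1 (ABS): |5|=5, |6|=6, |8|=8, |0|=0, |-2|=2, |-2|=2, |-2|=2 -> [5, 6, 8, 0, 2, 2, 2]
Stage 2 (DIFF): s[0]=5, 6-5=1, 8-6=2, 0-8=-8, 2-0=2, 2-2=0, 2-2=0 -> [5, 1, 2, -8, 2, 0, 0]
Stage 3 (AMPLIFY -2): 5*-2=-10, 1*-2=-2, 2*-2=-4, -8*-2=16, 2*-2=-4, 0*-2=0, 0*-2=0 -> [-10, -2, -4, 16, -4, 0, 0]

Answer: -10 -2 -4 16 -4 0 0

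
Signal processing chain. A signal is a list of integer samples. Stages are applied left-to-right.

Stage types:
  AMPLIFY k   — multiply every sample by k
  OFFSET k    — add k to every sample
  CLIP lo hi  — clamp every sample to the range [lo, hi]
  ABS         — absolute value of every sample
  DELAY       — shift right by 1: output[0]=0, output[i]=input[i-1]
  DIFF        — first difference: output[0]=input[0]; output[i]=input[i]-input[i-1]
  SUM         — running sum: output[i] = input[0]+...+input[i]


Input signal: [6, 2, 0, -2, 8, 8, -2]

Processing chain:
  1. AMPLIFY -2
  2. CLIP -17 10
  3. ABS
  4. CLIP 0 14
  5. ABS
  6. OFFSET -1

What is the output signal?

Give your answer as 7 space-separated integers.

Input: [6, 2, 0, -2, 8, 8, -2]
Stage 1 (AMPLIFY -2): 6*-2=-12, 2*-2=-4, 0*-2=0, -2*-2=4, 8*-2=-16, 8*-2=-16, -2*-2=4 -> [-12, -4, 0, 4, -16, -16, 4]
Stage 2 (CLIP -17 10): clip(-12,-17,10)=-12, clip(-4,-17,10)=-4, clip(0,-17,10)=0, clip(4,-17,10)=4, clip(-16,-17,10)=-16, clip(-16,-17,10)=-16, clip(4,-17,10)=4 -> [-12, -4, 0, 4, -16, -16, 4]
Stage 3 (ABS): |-12|=12, |-4|=4, |0|=0, |4|=4, |-16|=16, |-16|=16, |4|=4 -> [12, 4, 0, 4, 16, 16, 4]
Stage 4 (CLIP 0 14): clip(12,0,14)=12, clip(4,0,14)=4, clip(0,0,14)=0, clip(4,0,14)=4, clip(16,0,14)=14, clip(16,0,14)=14, clip(4,0,14)=4 -> [12, 4, 0, 4, 14, 14, 4]
Stage 5 (ABS): |12|=12, |4|=4, |0|=0, |4|=4, |14|=14, |14|=14, |4|=4 -> [12, 4, 0, 4, 14, 14, 4]
Stage 6 (OFFSET -1): 12+-1=11, 4+-1=3, 0+-1=-1, 4+-1=3, 14+-1=13, 14+-1=13, 4+-1=3 -> [11, 3, -1, 3, 13, 13, 3]

Answer: 11 3 -1 3 13 13 3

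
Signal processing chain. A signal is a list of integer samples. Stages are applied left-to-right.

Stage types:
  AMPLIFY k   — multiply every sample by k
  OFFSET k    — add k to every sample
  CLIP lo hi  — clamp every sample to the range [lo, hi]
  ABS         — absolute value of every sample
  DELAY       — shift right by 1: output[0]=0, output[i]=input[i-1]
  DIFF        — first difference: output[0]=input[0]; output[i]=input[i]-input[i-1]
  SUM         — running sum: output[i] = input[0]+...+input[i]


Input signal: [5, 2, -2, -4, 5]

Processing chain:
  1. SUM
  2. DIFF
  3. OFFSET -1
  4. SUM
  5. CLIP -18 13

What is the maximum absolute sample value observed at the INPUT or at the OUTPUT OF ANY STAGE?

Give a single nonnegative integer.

Answer: 7

Derivation:
Input: [5, 2, -2, -4, 5] (max |s|=5)
Stage 1 (SUM): sum[0..0]=5, sum[0..1]=7, sum[0..2]=5, sum[0..3]=1, sum[0..4]=6 -> [5, 7, 5, 1, 6] (max |s|=7)
Stage 2 (DIFF): s[0]=5, 7-5=2, 5-7=-2, 1-5=-4, 6-1=5 -> [5, 2, -2, -4, 5] (max |s|=5)
Stage 3 (OFFSET -1): 5+-1=4, 2+-1=1, -2+-1=-3, -4+-1=-5, 5+-1=4 -> [4, 1, -3, -5, 4] (max |s|=5)
Stage 4 (SUM): sum[0..0]=4, sum[0..1]=5, sum[0..2]=2, sum[0..3]=-3, sum[0..4]=1 -> [4, 5, 2, -3, 1] (max |s|=5)
Stage 5 (CLIP -18 13): clip(4,-18,13)=4, clip(5,-18,13)=5, clip(2,-18,13)=2, clip(-3,-18,13)=-3, clip(1,-18,13)=1 -> [4, 5, 2, -3, 1] (max |s|=5)
Overall max amplitude: 7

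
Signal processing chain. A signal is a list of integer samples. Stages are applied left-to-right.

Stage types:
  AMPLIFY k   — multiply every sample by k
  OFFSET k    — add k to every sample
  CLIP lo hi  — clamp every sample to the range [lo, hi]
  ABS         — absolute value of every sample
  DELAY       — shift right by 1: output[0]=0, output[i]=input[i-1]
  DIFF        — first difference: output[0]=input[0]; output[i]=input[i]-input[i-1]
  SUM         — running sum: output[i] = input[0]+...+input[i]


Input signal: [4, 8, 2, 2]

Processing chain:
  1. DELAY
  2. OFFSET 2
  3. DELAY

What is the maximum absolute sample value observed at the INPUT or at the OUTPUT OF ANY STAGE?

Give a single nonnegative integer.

Answer: 10

Derivation:
Input: [4, 8, 2, 2] (max |s|=8)
Stage 1 (DELAY): [0, 4, 8, 2] = [0, 4, 8, 2] -> [0, 4, 8, 2] (max |s|=8)
Stage 2 (OFFSET 2): 0+2=2, 4+2=6, 8+2=10, 2+2=4 -> [2, 6, 10, 4] (max |s|=10)
Stage 3 (DELAY): [0, 2, 6, 10] = [0, 2, 6, 10] -> [0, 2, 6, 10] (max |s|=10)
Overall max amplitude: 10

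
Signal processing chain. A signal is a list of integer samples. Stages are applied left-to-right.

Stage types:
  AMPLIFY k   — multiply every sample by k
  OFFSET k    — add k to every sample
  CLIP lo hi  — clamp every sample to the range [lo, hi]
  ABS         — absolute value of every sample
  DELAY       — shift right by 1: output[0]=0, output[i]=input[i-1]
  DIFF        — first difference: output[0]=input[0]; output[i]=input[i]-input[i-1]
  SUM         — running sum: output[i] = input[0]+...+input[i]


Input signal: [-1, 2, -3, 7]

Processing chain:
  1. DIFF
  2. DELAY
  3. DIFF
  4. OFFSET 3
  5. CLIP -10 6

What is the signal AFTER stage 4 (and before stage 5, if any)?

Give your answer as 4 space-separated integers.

Input: [-1, 2, -3, 7]
Stage 1 (DIFF): s[0]=-1, 2--1=3, -3-2=-5, 7--3=10 -> [-1, 3, -5, 10]
Stage 2 (DELAY): [0, -1, 3, -5] = [0, -1, 3, -5] -> [0, -1, 3, -5]
Stage 3 (DIFF): s[0]=0, -1-0=-1, 3--1=4, -5-3=-8 -> [0, -1, 4, -8]
Stage 4 (OFFSET 3): 0+3=3, -1+3=2, 4+3=7, -8+3=-5 -> [3, 2, 7, -5]

Answer: 3 2 7 -5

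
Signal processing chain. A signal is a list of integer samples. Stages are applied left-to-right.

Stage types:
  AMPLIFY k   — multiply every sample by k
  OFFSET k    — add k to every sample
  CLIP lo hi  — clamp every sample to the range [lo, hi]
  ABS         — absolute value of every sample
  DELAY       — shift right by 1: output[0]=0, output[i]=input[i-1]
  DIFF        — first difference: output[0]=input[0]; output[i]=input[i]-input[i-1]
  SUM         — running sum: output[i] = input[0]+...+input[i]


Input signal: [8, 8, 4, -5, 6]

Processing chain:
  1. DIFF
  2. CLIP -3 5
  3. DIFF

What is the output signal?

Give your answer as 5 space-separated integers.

Input: [8, 8, 4, -5, 6]
Stage 1 (DIFF): s[0]=8, 8-8=0, 4-8=-4, -5-4=-9, 6--5=11 -> [8, 0, -4, -9, 11]
Stage 2 (CLIP -3 5): clip(8,-3,5)=5, clip(0,-3,5)=0, clip(-4,-3,5)=-3, clip(-9,-3,5)=-3, clip(11,-3,5)=5 -> [5, 0, -3, -3, 5]
Stage 3 (DIFF): s[0]=5, 0-5=-5, -3-0=-3, -3--3=0, 5--3=8 -> [5, -5, -3, 0, 8]

Answer: 5 -5 -3 0 8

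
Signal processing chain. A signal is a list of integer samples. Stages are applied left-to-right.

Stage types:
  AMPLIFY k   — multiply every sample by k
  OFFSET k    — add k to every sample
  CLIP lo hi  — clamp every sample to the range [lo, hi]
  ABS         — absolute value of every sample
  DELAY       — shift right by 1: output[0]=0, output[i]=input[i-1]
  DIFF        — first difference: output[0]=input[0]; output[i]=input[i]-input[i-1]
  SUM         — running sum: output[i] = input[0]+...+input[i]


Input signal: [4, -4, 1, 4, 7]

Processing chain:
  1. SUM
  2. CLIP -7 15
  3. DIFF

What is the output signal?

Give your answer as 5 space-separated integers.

Input: [4, -4, 1, 4, 7]
Stage 1 (SUM): sum[0..0]=4, sum[0..1]=0, sum[0..2]=1, sum[0..3]=5, sum[0..4]=12 -> [4, 0, 1, 5, 12]
Stage 2 (CLIP -7 15): clip(4,-7,15)=4, clip(0,-7,15)=0, clip(1,-7,15)=1, clip(5,-7,15)=5, clip(12,-7,15)=12 -> [4, 0, 1, 5, 12]
Stage 3 (DIFF): s[0]=4, 0-4=-4, 1-0=1, 5-1=4, 12-5=7 -> [4, -4, 1, 4, 7]

Answer: 4 -4 1 4 7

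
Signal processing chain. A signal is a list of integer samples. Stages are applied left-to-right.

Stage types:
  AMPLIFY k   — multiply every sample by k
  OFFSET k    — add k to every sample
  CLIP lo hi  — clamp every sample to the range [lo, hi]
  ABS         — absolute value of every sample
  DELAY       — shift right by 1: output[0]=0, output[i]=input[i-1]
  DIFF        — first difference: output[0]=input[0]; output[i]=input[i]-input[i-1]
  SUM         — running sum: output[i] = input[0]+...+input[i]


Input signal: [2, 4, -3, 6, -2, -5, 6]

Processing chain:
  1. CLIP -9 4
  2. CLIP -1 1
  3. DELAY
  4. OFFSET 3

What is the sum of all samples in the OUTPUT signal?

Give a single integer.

Input: [2, 4, -3, 6, -2, -5, 6]
Stage 1 (CLIP -9 4): clip(2,-9,4)=2, clip(4,-9,4)=4, clip(-3,-9,4)=-3, clip(6,-9,4)=4, clip(-2,-9,4)=-2, clip(-5,-9,4)=-5, clip(6,-9,4)=4 -> [2, 4, -3, 4, -2, -5, 4]
Stage 2 (CLIP -1 1): clip(2,-1,1)=1, clip(4,-1,1)=1, clip(-3,-1,1)=-1, clip(4,-1,1)=1, clip(-2,-1,1)=-1, clip(-5,-1,1)=-1, clip(4,-1,1)=1 -> [1, 1, -1, 1, -1, -1, 1]
Stage 3 (DELAY): [0, 1, 1, -1, 1, -1, -1] = [0, 1, 1, -1, 1, -1, -1] -> [0, 1, 1, -1, 1, -1, -1]
Stage 4 (OFFSET 3): 0+3=3, 1+3=4, 1+3=4, -1+3=2, 1+3=4, -1+3=2, -1+3=2 -> [3, 4, 4, 2, 4, 2, 2]
Output sum: 21

Answer: 21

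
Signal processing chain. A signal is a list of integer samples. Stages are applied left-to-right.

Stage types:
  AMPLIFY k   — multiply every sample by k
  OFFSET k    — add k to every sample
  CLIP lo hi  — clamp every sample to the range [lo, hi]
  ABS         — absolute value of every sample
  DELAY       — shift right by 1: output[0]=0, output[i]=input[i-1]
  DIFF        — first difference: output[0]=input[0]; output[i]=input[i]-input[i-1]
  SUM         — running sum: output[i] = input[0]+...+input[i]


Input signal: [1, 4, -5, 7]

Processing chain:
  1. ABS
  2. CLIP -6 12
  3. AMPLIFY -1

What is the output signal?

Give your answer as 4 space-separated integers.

Input: [1, 4, -5, 7]
Stage 1 (ABS): |1|=1, |4|=4, |-5|=5, |7|=7 -> [1, 4, 5, 7]
Stage 2 (CLIP -6 12): clip(1,-6,12)=1, clip(4,-6,12)=4, clip(5,-6,12)=5, clip(7,-6,12)=7 -> [1, 4, 5, 7]
Stage 3 (AMPLIFY -1): 1*-1=-1, 4*-1=-4, 5*-1=-5, 7*-1=-7 -> [-1, -4, -5, -7]

Answer: -1 -4 -5 -7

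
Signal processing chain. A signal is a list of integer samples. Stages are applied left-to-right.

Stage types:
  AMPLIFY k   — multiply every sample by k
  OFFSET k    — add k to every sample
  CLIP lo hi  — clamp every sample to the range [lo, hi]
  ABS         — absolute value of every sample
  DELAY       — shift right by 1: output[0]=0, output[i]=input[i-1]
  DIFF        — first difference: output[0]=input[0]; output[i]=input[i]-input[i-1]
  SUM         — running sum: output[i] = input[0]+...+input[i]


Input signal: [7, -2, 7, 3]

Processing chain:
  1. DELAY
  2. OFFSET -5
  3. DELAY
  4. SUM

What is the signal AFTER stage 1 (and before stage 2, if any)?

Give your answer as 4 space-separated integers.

Input: [7, -2, 7, 3]
Stage 1 (DELAY): [0, 7, -2, 7] = [0, 7, -2, 7] -> [0, 7, -2, 7]

Answer: 0 7 -2 7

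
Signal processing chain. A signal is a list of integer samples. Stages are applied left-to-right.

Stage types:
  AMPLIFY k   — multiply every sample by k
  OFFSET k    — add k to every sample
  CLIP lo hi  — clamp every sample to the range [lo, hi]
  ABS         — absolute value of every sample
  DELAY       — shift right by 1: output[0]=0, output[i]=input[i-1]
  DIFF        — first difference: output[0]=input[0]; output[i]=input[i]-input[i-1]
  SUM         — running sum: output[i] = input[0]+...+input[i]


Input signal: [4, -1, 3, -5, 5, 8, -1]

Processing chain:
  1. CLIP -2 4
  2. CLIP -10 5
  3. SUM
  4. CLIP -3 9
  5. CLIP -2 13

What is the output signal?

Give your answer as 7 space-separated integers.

Answer: 4 3 6 4 8 9 9

Derivation:
Input: [4, -1, 3, -5, 5, 8, -1]
Stage 1 (CLIP -2 4): clip(4,-2,4)=4, clip(-1,-2,4)=-1, clip(3,-2,4)=3, clip(-5,-2,4)=-2, clip(5,-2,4)=4, clip(8,-2,4)=4, clip(-1,-2,4)=-1 -> [4, -1, 3, -2, 4, 4, -1]
Stage 2 (CLIP -10 5): clip(4,-10,5)=4, clip(-1,-10,5)=-1, clip(3,-10,5)=3, clip(-2,-10,5)=-2, clip(4,-10,5)=4, clip(4,-10,5)=4, clip(-1,-10,5)=-1 -> [4, -1, 3, -2, 4, 4, -1]
Stage 3 (SUM): sum[0..0]=4, sum[0..1]=3, sum[0..2]=6, sum[0..3]=4, sum[0..4]=8, sum[0..5]=12, sum[0..6]=11 -> [4, 3, 6, 4, 8, 12, 11]
Stage 4 (CLIP -3 9): clip(4,-3,9)=4, clip(3,-3,9)=3, clip(6,-3,9)=6, clip(4,-3,9)=4, clip(8,-3,9)=8, clip(12,-3,9)=9, clip(11,-3,9)=9 -> [4, 3, 6, 4, 8, 9, 9]
Stage 5 (CLIP -2 13): clip(4,-2,13)=4, clip(3,-2,13)=3, clip(6,-2,13)=6, clip(4,-2,13)=4, clip(8,-2,13)=8, clip(9,-2,13)=9, clip(9,-2,13)=9 -> [4, 3, 6, 4, 8, 9, 9]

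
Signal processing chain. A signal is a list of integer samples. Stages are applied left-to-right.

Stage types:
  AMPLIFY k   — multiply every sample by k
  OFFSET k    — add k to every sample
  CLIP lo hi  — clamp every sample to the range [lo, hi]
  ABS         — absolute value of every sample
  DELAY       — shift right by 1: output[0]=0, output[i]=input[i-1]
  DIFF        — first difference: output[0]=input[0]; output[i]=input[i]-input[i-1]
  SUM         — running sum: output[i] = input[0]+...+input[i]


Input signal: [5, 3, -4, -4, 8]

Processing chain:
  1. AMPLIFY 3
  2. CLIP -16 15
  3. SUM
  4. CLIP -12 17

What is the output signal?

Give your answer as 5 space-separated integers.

Answer: 15 17 12 0 15

Derivation:
Input: [5, 3, -4, -4, 8]
Stage 1 (AMPLIFY 3): 5*3=15, 3*3=9, -4*3=-12, -4*3=-12, 8*3=24 -> [15, 9, -12, -12, 24]
Stage 2 (CLIP -16 15): clip(15,-16,15)=15, clip(9,-16,15)=9, clip(-12,-16,15)=-12, clip(-12,-16,15)=-12, clip(24,-16,15)=15 -> [15, 9, -12, -12, 15]
Stage 3 (SUM): sum[0..0]=15, sum[0..1]=24, sum[0..2]=12, sum[0..3]=0, sum[0..4]=15 -> [15, 24, 12, 0, 15]
Stage 4 (CLIP -12 17): clip(15,-12,17)=15, clip(24,-12,17)=17, clip(12,-12,17)=12, clip(0,-12,17)=0, clip(15,-12,17)=15 -> [15, 17, 12, 0, 15]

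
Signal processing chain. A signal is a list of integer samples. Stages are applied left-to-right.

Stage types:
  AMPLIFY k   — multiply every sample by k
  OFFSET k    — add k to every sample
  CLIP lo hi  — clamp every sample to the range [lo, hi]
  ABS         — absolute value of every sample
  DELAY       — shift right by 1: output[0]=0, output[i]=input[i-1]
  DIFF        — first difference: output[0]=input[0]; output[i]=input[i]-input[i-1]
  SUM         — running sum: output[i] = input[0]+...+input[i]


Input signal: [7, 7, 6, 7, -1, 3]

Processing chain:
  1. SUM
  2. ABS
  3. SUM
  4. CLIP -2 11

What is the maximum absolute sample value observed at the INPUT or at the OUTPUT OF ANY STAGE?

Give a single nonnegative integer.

Answer: 123

Derivation:
Input: [7, 7, 6, 7, -1, 3] (max |s|=7)
Stage 1 (SUM): sum[0..0]=7, sum[0..1]=14, sum[0..2]=20, sum[0..3]=27, sum[0..4]=26, sum[0..5]=29 -> [7, 14, 20, 27, 26, 29] (max |s|=29)
Stage 2 (ABS): |7|=7, |14|=14, |20|=20, |27|=27, |26|=26, |29|=29 -> [7, 14, 20, 27, 26, 29] (max |s|=29)
Stage 3 (SUM): sum[0..0]=7, sum[0..1]=21, sum[0..2]=41, sum[0..3]=68, sum[0..4]=94, sum[0..5]=123 -> [7, 21, 41, 68, 94, 123] (max |s|=123)
Stage 4 (CLIP -2 11): clip(7,-2,11)=7, clip(21,-2,11)=11, clip(41,-2,11)=11, clip(68,-2,11)=11, clip(94,-2,11)=11, clip(123,-2,11)=11 -> [7, 11, 11, 11, 11, 11] (max |s|=11)
Overall max amplitude: 123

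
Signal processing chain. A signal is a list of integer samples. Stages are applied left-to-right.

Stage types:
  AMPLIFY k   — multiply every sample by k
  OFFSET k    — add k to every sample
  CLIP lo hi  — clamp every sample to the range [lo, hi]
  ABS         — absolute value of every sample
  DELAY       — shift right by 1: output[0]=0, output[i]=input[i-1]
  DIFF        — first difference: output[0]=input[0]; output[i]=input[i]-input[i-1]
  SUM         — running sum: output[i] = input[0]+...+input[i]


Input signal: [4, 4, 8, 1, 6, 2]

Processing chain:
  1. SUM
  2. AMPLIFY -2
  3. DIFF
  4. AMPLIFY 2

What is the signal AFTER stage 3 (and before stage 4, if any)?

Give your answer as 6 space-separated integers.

Input: [4, 4, 8, 1, 6, 2]
Stage 1 (SUM): sum[0..0]=4, sum[0..1]=8, sum[0..2]=16, sum[0..3]=17, sum[0..4]=23, sum[0..5]=25 -> [4, 8, 16, 17, 23, 25]
Stage 2 (AMPLIFY -2): 4*-2=-8, 8*-2=-16, 16*-2=-32, 17*-2=-34, 23*-2=-46, 25*-2=-50 -> [-8, -16, -32, -34, -46, -50]
Stage 3 (DIFF): s[0]=-8, -16--8=-8, -32--16=-16, -34--32=-2, -46--34=-12, -50--46=-4 -> [-8, -8, -16, -2, -12, -4]

Answer: -8 -8 -16 -2 -12 -4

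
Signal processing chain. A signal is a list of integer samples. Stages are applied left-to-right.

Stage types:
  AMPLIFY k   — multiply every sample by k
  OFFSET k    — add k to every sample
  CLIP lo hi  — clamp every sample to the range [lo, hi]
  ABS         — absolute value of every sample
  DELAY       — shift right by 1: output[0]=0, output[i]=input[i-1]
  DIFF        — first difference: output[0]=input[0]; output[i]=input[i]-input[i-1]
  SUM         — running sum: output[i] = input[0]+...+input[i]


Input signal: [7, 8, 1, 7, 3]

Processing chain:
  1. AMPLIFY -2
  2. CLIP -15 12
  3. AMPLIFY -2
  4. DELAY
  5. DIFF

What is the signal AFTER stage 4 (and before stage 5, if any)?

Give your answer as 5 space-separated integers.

Answer: 0 28 30 4 28

Derivation:
Input: [7, 8, 1, 7, 3]
Stage 1 (AMPLIFY -2): 7*-2=-14, 8*-2=-16, 1*-2=-2, 7*-2=-14, 3*-2=-6 -> [-14, -16, -2, -14, -6]
Stage 2 (CLIP -15 12): clip(-14,-15,12)=-14, clip(-16,-15,12)=-15, clip(-2,-15,12)=-2, clip(-14,-15,12)=-14, clip(-6,-15,12)=-6 -> [-14, -15, -2, -14, -6]
Stage 3 (AMPLIFY -2): -14*-2=28, -15*-2=30, -2*-2=4, -14*-2=28, -6*-2=12 -> [28, 30, 4, 28, 12]
Stage 4 (DELAY): [0, 28, 30, 4, 28] = [0, 28, 30, 4, 28] -> [0, 28, 30, 4, 28]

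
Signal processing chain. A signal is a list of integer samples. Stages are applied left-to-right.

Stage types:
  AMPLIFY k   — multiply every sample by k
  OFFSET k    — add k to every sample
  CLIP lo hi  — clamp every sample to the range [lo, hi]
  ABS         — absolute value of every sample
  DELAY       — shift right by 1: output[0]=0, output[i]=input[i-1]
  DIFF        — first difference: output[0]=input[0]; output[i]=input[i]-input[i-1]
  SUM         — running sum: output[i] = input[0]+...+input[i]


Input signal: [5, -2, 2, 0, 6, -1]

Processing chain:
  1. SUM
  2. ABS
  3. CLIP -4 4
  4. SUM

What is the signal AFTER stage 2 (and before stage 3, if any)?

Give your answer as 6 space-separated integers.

Answer: 5 3 5 5 11 10

Derivation:
Input: [5, -2, 2, 0, 6, -1]
Stage 1 (SUM): sum[0..0]=5, sum[0..1]=3, sum[0..2]=5, sum[0..3]=5, sum[0..4]=11, sum[0..5]=10 -> [5, 3, 5, 5, 11, 10]
Stage 2 (ABS): |5|=5, |3|=3, |5|=5, |5|=5, |11|=11, |10|=10 -> [5, 3, 5, 5, 11, 10]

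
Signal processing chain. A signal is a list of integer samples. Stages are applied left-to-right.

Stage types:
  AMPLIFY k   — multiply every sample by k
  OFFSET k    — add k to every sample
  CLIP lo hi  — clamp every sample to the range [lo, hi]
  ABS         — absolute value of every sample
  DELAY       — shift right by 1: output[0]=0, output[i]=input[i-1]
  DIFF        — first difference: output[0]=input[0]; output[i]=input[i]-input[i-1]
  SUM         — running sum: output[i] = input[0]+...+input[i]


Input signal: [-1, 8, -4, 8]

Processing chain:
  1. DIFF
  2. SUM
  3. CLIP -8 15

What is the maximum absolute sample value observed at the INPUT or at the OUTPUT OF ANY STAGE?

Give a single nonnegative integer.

Input: [-1, 8, -4, 8] (max |s|=8)
Stage 1 (DIFF): s[0]=-1, 8--1=9, -4-8=-12, 8--4=12 -> [-1, 9, -12, 12] (max |s|=12)
Stage 2 (SUM): sum[0..0]=-1, sum[0..1]=8, sum[0..2]=-4, sum[0..3]=8 -> [-1, 8, -4, 8] (max |s|=8)
Stage 3 (CLIP -8 15): clip(-1,-8,15)=-1, clip(8,-8,15)=8, clip(-4,-8,15)=-4, clip(8,-8,15)=8 -> [-1, 8, -4, 8] (max |s|=8)
Overall max amplitude: 12

Answer: 12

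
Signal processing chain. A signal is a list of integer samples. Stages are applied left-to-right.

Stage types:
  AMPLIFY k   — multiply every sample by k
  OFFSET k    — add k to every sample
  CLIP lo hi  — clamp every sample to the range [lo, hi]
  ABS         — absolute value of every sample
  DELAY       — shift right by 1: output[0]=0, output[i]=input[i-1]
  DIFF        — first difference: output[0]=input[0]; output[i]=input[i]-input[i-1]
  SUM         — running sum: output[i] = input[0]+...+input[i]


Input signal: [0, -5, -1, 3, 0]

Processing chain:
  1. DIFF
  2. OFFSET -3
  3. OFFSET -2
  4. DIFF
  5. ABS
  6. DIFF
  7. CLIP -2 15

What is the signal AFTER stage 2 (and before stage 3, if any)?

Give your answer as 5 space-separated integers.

Input: [0, -5, -1, 3, 0]
Stage 1 (DIFF): s[0]=0, -5-0=-5, -1--5=4, 3--1=4, 0-3=-3 -> [0, -5, 4, 4, -3]
Stage 2 (OFFSET -3): 0+-3=-3, -5+-3=-8, 4+-3=1, 4+-3=1, -3+-3=-6 -> [-3, -8, 1, 1, -6]

Answer: -3 -8 1 1 -6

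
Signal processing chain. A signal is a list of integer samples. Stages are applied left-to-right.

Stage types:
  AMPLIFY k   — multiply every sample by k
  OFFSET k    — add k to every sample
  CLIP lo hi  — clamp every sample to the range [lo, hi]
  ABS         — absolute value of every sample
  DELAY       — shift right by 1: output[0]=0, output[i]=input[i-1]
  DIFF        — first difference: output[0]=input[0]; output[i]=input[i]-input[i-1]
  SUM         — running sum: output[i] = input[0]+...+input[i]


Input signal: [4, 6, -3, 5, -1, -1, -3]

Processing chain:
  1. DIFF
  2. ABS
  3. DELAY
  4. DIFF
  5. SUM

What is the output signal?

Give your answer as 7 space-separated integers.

Answer: 0 4 2 9 8 6 0

Derivation:
Input: [4, 6, -3, 5, -1, -1, -3]
Stage 1 (DIFF): s[0]=4, 6-4=2, -3-6=-9, 5--3=8, -1-5=-6, -1--1=0, -3--1=-2 -> [4, 2, -9, 8, -6, 0, -2]
Stage 2 (ABS): |4|=4, |2|=2, |-9|=9, |8|=8, |-6|=6, |0|=0, |-2|=2 -> [4, 2, 9, 8, 6, 0, 2]
Stage 3 (DELAY): [0, 4, 2, 9, 8, 6, 0] = [0, 4, 2, 9, 8, 6, 0] -> [0, 4, 2, 9, 8, 6, 0]
Stage 4 (DIFF): s[0]=0, 4-0=4, 2-4=-2, 9-2=7, 8-9=-1, 6-8=-2, 0-6=-6 -> [0, 4, -2, 7, -1, -2, -6]
Stage 5 (SUM): sum[0..0]=0, sum[0..1]=4, sum[0..2]=2, sum[0..3]=9, sum[0..4]=8, sum[0..5]=6, sum[0..6]=0 -> [0, 4, 2, 9, 8, 6, 0]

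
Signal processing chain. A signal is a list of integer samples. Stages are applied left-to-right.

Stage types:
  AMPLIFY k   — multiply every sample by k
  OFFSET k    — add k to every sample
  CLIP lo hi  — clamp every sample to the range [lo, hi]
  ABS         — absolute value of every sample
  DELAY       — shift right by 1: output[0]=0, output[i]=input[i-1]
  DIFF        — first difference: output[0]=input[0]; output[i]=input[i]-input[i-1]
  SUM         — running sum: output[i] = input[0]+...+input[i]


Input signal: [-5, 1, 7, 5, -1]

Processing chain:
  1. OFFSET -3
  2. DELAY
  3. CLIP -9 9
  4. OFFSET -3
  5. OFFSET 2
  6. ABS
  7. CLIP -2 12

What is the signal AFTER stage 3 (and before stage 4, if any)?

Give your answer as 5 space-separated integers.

Answer: 0 -8 -2 4 2

Derivation:
Input: [-5, 1, 7, 5, -1]
Stage 1 (OFFSET -3): -5+-3=-8, 1+-3=-2, 7+-3=4, 5+-3=2, -1+-3=-4 -> [-8, -2, 4, 2, -4]
Stage 2 (DELAY): [0, -8, -2, 4, 2] = [0, -8, -2, 4, 2] -> [0, -8, -2, 4, 2]
Stage 3 (CLIP -9 9): clip(0,-9,9)=0, clip(-8,-9,9)=-8, clip(-2,-9,9)=-2, clip(4,-9,9)=4, clip(2,-9,9)=2 -> [0, -8, -2, 4, 2]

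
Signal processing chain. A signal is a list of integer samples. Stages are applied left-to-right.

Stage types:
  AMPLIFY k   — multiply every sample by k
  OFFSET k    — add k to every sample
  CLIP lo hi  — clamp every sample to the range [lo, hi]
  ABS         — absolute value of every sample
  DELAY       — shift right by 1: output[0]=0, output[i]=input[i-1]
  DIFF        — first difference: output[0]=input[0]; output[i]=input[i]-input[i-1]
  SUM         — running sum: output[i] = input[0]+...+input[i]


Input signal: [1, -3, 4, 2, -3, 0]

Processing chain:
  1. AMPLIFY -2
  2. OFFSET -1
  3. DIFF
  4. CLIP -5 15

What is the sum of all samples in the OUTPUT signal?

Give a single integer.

Input: [1, -3, 4, 2, -3, 0]
Stage 1 (AMPLIFY -2): 1*-2=-2, -3*-2=6, 4*-2=-8, 2*-2=-4, -3*-2=6, 0*-2=0 -> [-2, 6, -8, -4, 6, 0]
Stage 2 (OFFSET -1): -2+-1=-3, 6+-1=5, -8+-1=-9, -4+-1=-5, 6+-1=5, 0+-1=-1 -> [-3, 5, -9, -5, 5, -1]
Stage 3 (DIFF): s[0]=-3, 5--3=8, -9-5=-14, -5--9=4, 5--5=10, -1-5=-6 -> [-3, 8, -14, 4, 10, -6]
Stage 4 (CLIP -5 15): clip(-3,-5,15)=-3, clip(8,-5,15)=8, clip(-14,-5,15)=-5, clip(4,-5,15)=4, clip(10,-5,15)=10, clip(-6,-5,15)=-5 -> [-3, 8, -5, 4, 10, -5]
Output sum: 9

Answer: 9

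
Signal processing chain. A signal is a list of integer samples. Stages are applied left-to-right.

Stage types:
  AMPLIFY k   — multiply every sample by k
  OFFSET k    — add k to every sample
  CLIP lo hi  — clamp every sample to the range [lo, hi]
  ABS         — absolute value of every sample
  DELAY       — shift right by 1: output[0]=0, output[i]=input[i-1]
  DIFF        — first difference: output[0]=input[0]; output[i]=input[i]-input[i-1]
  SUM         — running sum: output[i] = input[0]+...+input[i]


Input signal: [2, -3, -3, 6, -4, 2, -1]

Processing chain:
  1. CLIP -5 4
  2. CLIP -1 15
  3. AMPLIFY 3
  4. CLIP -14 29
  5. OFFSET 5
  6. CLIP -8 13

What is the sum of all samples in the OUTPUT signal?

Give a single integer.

Answer: 43

Derivation:
Input: [2, -3, -3, 6, -4, 2, -1]
Stage 1 (CLIP -5 4): clip(2,-5,4)=2, clip(-3,-5,4)=-3, clip(-3,-5,4)=-3, clip(6,-5,4)=4, clip(-4,-5,4)=-4, clip(2,-5,4)=2, clip(-1,-5,4)=-1 -> [2, -3, -3, 4, -4, 2, -1]
Stage 2 (CLIP -1 15): clip(2,-1,15)=2, clip(-3,-1,15)=-1, clip(-3,-1,15)=-1, clip(4,-1,15)=4, clip(-4,-1,15)=-1, clip(2,-1,15)=2, clip(-1,-1,15)=-1 -> [2, -1, -1, 4, -1, 2, -1]
Stage 3 (AMPLIFY 3): 2*3=6, -1*3=-3, -1*3=-3, 4*3=12, -1*3=-3, 2*3=6, -1*3=-3 -> [6, -3, -3, 12, -3, 6, -3]
Stage 4 (CLIP -14 29): clip(6,-14,29)=6, clip(-3,-14,29)=-3, clip(-3,-14,29)=-3, clip(12,-14,29)=12, clip(-3,-14,29)=-3, clip(6,-14,29)=6, clip(-3,-14,29)=-3 -> [6, -3, -3, 12, -3, 6, -3]
Stage 5 (OFFSET 5): 6+5=11, -3+5=2, -3+5=2, 12+5=17, -3+5=2, 6+5=11, -3+5=2 -> [11, 2, 2, 17, 2, 11, 2]
Stage 6 (CLIP -8 13): clip(11,-8,13)=11, clip(2,-8,13)=2, clip(2,-8,13)=2, clip(17,-8,13)=13, clip(2,-8,13)=2, clip(11,-8,13)=11, clip(2,-8,13)=2 -> [11, 2, 2, 13, 2, 11, 2]
Output sum: 43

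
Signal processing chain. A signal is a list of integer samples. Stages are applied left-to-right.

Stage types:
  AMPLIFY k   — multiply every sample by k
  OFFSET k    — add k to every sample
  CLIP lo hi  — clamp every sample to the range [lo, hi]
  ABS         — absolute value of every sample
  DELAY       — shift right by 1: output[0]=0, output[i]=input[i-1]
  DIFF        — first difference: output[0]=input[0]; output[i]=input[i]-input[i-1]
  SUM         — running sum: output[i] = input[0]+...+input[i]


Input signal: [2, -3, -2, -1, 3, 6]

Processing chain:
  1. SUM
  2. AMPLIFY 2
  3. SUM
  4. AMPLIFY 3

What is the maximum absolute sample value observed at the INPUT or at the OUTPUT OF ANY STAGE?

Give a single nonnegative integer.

Answer: 42

Derivation:
Input: [2, -3, -2, -1, 3, 6] (max |s|=6)
Stage 1 (SUM): sum[0..0]=2, sum[0..1]=-1, sum[0..2]=-3, sum[0..3]=-4, sum[0..4]=-1, sum[0..5]=5 -> [2, -1, -3, -4, -1, 5] (max |s|=5)
Stage 2 (AMPLIFY 2): 2*2=4, -1*2=-2, -3*2=-6, -4*2=-8, -1*2=-2, 5*2=10 -> [4, -2, -6, -8, -2, 10] (max |s|=10)
Stage 3 (SUM): sum[0..0]=4, sum[0..1]=2, sum[0..2]=-4, sum[0..3]=-12, sum[0..4]=-14, sum[0..5]=-4 -> [4, 2, -4, -12, -14, -4] (max |s|=14)
Stage 4 (AMPLIFY 3): 4*3=12, 2*3=6, -4*3=-12, -12*3=-36, -14*3=-42, -4*3=-12 -> [12, 6, -12, -36, -42, -12] (max |s|=42)
Overall max amplitude: 42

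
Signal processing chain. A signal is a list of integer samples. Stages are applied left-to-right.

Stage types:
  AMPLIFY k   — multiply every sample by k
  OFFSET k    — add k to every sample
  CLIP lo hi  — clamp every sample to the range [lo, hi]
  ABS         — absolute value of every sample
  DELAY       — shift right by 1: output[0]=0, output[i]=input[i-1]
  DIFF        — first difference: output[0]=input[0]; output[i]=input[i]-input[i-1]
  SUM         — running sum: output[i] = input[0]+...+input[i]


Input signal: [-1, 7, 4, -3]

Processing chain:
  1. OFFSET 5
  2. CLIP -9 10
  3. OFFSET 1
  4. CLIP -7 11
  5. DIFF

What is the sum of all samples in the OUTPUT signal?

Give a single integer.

Input: [-1, 7, 4, -3]
Stage 1 (OFFSET 5): -1+5=4, 7+5=12, 4+5=9, -3+5=2 -> [4, 12, 9, 2]
Stage 2 (CLIP -9 10): clip(4,-9,10)=4, clip(12,-9,10)=10, clip(9,-9,10)=9, clip(2,-9,10)=2 -> [4, 10, 9, 2]
Stage 3 (OFFSET 1): 4+1=5, 10+1=11, 9+1=10, 2+1=3 -> [5, 11, 10, 3]
Stage 4 (CLIP -7 11): clip(5,-7,11)=5, clip(11,-7,11)=11, clip(10,-7,11)=10, clip(3,-7,11)=3 -> [5, 11, 10, 3]
Stage 5 (DIFF): s[0]=5, 11-5=6, 10-11=-1, 3-10=-7 -> [5, 6, -1, -7]
Output sum: 3

Answer: 3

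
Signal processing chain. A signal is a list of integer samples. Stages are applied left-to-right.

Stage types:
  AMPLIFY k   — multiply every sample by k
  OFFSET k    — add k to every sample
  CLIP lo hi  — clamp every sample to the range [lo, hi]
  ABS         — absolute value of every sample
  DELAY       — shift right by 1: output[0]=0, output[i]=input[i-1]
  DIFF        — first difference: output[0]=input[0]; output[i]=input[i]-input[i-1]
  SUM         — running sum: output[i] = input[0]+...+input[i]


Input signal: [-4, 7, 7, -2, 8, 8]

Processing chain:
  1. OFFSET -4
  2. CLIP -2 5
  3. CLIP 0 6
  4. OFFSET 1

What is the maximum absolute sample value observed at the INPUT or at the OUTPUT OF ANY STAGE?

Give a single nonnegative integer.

Answer: 8

Derivation:
Input: [-4, 7, 7, -2, 8, 8] (max |s|=8)
Stage 1 (OFFSET -4): -4+-4=-8, 7+-4=3, 7+-4=3, -2+-4=-6, 8+-4=4, 8+-4=4 -> [-8, 3, 3, -6, 4, 4] (max |s|=8)
Stage 2 (CLIP -2 5): clip(-8,-2,5)=-2, clip(3,-2,5)=3, clip(3,-2,5)=3, clip(-6,-2,5)=-2, clip(4,-2,5)=4, clip(4,-2,5)=4 -> [-2, 3, 3, -2, 4, 4] (max |s|=4)
Stage 3 (CLIP 0 6): clip(-2,0,6)=0, clip(3,0,6)=3, clip(3,0,6)=3, clip(-2,0,6)=0, clip(4,0,6)=4, clip(4,0,6)=4 -> [0, 3, 3, 0, 4, 4] (max |s|=4)
Stage 4 (OFFSET 1): 0+1=1, 3+1=4, 3+1=4, 0+1=1, 4+1=5, 4+1=5 -> [1, 4, 4, 1, 5, 5] (max |s|=5)
Overall max amplitude: 8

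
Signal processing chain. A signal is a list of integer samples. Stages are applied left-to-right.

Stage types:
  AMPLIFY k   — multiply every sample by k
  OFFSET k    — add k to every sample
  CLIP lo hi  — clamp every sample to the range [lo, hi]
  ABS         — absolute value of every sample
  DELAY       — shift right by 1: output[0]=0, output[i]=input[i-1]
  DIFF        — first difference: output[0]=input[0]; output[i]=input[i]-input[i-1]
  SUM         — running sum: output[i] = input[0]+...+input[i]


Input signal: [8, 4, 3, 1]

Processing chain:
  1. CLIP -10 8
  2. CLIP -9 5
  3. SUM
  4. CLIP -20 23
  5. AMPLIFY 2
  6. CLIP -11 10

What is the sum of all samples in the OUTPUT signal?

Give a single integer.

Answer: 40

Derivation:
Input: [8, 4, 3, 1]
Stage 1 (CLIP -10 8): clip(8,-10,8)=8, clip(4,-10,8)=4, clip(3,-10,8)=3, clip(1,-10,8)=1 -> [8, 4, 3, 1]
Stage 2 (CLIP -9 5): clip(8,-9,5)=5, clip(4,-9,5)=4, clip(3,-9,5)=3, clip(1,-9,5)=1 -> [5, 4, 3, 1]
Stage 3 (SUM): sum[0..0]=5, sum[0..1]=9, sum[0..2]=12, sum[0..3]=13 -> [5, 9, 12, 13]
Stage 4 (CLIP -20 23): clip(5,-20,23)=5, clip(9,-20,23)=9, clip(12,-20,23)=12, clip(13,-20,23)=13 -> [5, 9, 12, 13]
Stage 5 (AMPLIFY 2): 5*2=10, 9*2=18, 12*2=24, 13*2=26 -> [10, 18, 24, 26]
Stage 6 (CLIP -11 10): clip(10,-11,10)=10, clip(18,-11,10)=10, clip(24,-11,10)=10, clip(26,-11,10)=10 -> [10, 10, 10, 10]
Output sum: 40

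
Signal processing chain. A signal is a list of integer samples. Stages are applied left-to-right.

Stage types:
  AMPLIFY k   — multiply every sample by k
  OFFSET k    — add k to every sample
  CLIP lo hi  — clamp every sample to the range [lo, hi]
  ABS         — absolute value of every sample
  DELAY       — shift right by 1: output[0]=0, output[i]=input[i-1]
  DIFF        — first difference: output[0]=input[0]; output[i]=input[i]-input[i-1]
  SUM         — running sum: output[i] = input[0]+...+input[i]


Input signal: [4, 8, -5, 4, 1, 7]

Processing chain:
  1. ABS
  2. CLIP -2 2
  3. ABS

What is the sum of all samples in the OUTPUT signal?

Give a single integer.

Answer: 11

Derivation:
Input: [4, 8, -5, 4, 1, 7]
Stage 1 (ABS): |4|=4, |8|=8, |-5|=5, |4|=4, |1|=1, |7|=7 -> [4, 8, 5, 4, 1, 7]
Stage 2 (CLIP -2 2): clip(4,-2,2)=2, clip(8,-2,2)=2, clip(5,-2,2)=2, clip(4,-2,2)=2, clip(1,-2,2)=1, clip(7,-2,2)=2 -> [2, 2, 2, 2, 1, 2]
Stage 3 (ABS): |2|=2, |2|=2, |2|=2, |2|=2, |1|=1, |2|=2 -> [2, 2, 2, 2, 1, 2]
Output sum: 11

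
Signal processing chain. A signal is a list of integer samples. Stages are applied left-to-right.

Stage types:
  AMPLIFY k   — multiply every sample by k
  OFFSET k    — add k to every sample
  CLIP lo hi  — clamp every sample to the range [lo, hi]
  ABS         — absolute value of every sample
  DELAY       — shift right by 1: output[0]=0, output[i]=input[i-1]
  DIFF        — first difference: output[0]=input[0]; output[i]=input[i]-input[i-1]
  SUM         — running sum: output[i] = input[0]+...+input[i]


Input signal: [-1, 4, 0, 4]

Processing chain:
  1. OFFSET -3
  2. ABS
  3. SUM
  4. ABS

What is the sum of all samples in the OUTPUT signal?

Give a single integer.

Input: [-1, 4, 0, 4]
Stage 1 (OFFSET -3): -1+-3=-4, 4+-3=1, 0+-3=-3, 4+-3=1 -> [-4, 1, -3, 1]
Stage 2 (ABS): |-4|=4, |1|=1, |-3|=3, |1|=1 -> [4, 1, 3, 1]
Stage 3 (SUM): sum[0..0]=4, sum[0..1]=5, sum[0..2]=8, sum[0..3]=9 -> [4, 5, 8, 9]
Stage 4 (ABS): |4|=4, |5|=5, |8|=8, |9|=9 -> [4, 5, 8, 9]
Output sum: 26

Answer: 26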